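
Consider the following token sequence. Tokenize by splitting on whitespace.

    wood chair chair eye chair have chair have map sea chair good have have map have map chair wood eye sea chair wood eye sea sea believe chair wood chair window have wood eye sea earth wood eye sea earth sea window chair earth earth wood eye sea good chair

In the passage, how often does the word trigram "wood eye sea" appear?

5

Scanning the 48 overlapping trigram windows for "wood eye sea":
  position 19–21: wood eye sea
  position 23–25: wood eye sea
  position 33–35: wood eye sea
  position 37–39: wood eye sea
  position 46–48: wood eye sea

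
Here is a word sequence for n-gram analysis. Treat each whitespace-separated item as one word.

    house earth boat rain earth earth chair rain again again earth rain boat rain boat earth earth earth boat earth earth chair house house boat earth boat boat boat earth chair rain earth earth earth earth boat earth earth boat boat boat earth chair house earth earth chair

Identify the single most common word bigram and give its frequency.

Bigram frequencies (highest first):
  earth earth: 9
  boat earth: 6
  earth boat: 5
  earth chair: 5
  boat boat: 4
  house earth: 2
  … (11 more, each ≤ 2)

"earth earth", 9 times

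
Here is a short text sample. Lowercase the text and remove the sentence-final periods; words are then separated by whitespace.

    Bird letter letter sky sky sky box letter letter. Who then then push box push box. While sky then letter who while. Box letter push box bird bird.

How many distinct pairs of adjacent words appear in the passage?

28 tokens → 27 bigram windows in total.
Repeated bigrams (each contributes count−1 duplicates):
  push box: 3
  box letter: 2
  letter letter: 2
  letter who: 2
  sky sky: 2
6 duplicate windows → 27 − 6 = 21 distinct.

21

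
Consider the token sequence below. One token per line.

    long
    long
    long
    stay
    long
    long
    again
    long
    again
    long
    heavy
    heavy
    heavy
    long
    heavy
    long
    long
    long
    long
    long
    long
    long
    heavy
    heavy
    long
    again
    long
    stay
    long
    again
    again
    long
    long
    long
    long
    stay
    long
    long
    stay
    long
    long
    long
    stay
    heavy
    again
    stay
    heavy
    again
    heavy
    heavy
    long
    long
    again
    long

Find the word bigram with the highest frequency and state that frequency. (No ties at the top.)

"long long", 16 times

Bigram frequencies (highest first):
  long long: 16
  long stay: 5
  long again: 5
  again long: 5
  stay long: 4
  heavy heavy: 4
  … (7 more, each ≤ 4)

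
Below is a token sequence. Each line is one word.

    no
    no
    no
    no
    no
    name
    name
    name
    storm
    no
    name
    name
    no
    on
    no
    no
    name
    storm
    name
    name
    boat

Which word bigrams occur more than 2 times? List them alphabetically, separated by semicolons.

Bigram counts meeting the condition (more than 2 times):
  name name: 4
  no name: 3
  no no: 5

name name; no name; no no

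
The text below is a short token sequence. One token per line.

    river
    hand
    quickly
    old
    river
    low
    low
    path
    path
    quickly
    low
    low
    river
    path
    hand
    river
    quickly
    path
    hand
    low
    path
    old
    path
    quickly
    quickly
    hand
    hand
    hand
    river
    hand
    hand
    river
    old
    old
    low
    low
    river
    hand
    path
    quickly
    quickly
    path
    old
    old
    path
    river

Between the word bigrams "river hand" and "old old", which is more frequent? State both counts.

"river hand" (3 vs 2)

"river hand": 3 occurrences
"old old": 2 occurrences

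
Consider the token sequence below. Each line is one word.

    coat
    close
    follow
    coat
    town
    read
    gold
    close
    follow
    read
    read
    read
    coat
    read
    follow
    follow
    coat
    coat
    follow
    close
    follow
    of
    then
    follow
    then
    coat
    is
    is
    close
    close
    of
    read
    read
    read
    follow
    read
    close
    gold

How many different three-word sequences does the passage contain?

38 tokens → 36 trigram windows in total.
Repeated trigrams (each contributes count−1 duplicates):
  read read read: 2
1 duplicate windows → 36 − 1 = 35 distinct.

35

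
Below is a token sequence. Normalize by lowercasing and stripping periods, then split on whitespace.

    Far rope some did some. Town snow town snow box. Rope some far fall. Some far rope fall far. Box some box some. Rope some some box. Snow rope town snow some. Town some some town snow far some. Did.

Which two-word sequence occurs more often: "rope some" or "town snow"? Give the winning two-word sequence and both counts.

"rope some": 3 occurrences
"town snow": 4 occurrences

"town snow" (4 vs 3)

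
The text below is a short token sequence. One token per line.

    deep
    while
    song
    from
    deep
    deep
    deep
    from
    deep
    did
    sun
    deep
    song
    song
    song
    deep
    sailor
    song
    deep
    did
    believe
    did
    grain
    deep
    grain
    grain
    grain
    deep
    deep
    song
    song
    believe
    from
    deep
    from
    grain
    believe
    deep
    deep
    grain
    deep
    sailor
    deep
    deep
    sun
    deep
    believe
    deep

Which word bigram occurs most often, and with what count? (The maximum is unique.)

"deep deep", 5 times

Bigram frequencies (highest first):
  deep deep: 5
  from deep: 3
  song song: 3
  grain deep: 3
  deep from: 2
  deep did: 2
  … (22 more, each ≤ 2)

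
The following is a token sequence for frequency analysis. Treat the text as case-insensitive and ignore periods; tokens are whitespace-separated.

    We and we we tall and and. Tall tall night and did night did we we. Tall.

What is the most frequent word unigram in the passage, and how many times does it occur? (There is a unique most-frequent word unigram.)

"we", 5 times

Unigram frequencies (highest first):
  we: 5
  and: 4
  tall: 4
  night: 2
  did: 2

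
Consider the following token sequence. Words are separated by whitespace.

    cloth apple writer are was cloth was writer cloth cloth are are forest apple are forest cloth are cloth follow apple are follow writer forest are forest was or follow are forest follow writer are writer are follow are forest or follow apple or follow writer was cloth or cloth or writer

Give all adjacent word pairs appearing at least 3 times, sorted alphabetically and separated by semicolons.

Bigram counts meeting the condition (at least 3 times):
  are forest: 5
  follow writer: 3
  or follow: 3
  writer are: 3

are forest; follow writer; or follow; writer are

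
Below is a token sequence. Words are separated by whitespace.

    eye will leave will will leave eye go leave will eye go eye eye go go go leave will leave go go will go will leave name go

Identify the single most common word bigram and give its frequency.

"will leave", 4 times

Bigram frequencies (highest first):
  will leave: 4
  leave will: 3
  eye go: 3
  go go: 3
  go leave: 2
  go will: 2
  … (10 more, each ≤ 1)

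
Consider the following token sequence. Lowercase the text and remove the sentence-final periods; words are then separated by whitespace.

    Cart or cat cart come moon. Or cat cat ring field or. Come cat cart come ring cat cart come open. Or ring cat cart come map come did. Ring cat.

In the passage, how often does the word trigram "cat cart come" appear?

Scanning the 29 overlapping trigram windows for "cat cart come":
  position 3–5: cat cart come
  position 14–16: cat cart come
  position 18–20: cat cart come
  position 24–26: cat cart come

4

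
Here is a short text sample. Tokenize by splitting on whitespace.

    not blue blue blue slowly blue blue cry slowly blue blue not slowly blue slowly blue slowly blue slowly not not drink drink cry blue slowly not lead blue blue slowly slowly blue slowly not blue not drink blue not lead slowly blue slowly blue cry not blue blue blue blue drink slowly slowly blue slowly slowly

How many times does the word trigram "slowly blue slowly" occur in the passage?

6

Scanning the 55 overlapping trigram windows for "slowly blue slowly":
  position 13–15: slowly blue slowly
  position 15–17: slowly blue slowly
  position 17–19: slowly blue slowly
  position 32–34: slowly blue slowly
  position 42–44: slowly blue slowly
  position 54–56: slowly blue slowly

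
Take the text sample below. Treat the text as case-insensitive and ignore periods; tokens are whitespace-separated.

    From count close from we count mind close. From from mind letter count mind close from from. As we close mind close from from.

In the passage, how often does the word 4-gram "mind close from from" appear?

Scanning the 21 overlapping 4-gram windows for "mind close from from":
  position 7–10: mind close from from
  position 14–17: mind close from from
  position 21–24: mind close from from

3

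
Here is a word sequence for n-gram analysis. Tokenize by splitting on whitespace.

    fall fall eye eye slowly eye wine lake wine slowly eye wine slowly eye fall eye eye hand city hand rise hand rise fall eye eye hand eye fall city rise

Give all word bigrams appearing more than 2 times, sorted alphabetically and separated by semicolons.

eye eye; fall eye; slowly eye

Bigram counts meeting the condition (more than 2 times):
  eye eye: 3
  fall eye: 3
  slowly eye: 3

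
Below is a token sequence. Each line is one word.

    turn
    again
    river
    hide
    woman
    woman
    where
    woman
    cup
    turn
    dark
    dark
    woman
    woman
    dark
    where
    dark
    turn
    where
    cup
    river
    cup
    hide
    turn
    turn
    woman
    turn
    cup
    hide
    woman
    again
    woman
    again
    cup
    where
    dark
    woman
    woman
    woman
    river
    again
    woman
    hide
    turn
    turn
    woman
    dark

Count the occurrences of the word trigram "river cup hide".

Scanning the 45 overlapping trigram windows for "river cup hide":
  position 21–23: river cup hide

1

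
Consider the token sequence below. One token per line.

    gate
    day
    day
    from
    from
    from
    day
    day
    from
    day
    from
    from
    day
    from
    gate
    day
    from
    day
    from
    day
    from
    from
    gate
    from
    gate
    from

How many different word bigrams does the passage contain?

26 tokens → 25 bigram windows in total.
Repeated bigrams (each contributes count−1 duplicates):
  day from: 7
  from day: 5
  from from: 4
  from gate: 3
  day day: 2
  gate day: 2
  gate from: 2
18 duplicate windows → 25 − 18 = 7 distinct.

7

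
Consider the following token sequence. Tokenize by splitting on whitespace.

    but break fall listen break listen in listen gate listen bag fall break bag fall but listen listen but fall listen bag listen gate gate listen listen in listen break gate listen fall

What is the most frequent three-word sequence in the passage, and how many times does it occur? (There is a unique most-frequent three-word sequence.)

"listen in listen", 2 times

Trigram frequencies (highest first):
  listen in listen: 2
  but break fall: 1
  break fall listen: 1
  fall listen break: 1
  listen break listen: 1
  break listen in: 1
  … (24 more, each ≤ 1)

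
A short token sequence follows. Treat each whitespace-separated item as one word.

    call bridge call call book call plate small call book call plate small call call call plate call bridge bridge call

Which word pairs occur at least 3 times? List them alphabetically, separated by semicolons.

call call; call plate

Bigram counts meeting the condition (at least 3 times):
  call call: 3
  call plate: 3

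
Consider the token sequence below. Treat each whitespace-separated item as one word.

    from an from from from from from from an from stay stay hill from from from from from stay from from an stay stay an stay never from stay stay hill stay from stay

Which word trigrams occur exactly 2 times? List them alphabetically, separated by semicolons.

from an from; from from an; from stay stay; stay stay hill

Trigram counts meeting the condition (exactly 2 times):
  from an from: 2
  from from an: 2
  from stay stay: 2
  stay stay hill: 2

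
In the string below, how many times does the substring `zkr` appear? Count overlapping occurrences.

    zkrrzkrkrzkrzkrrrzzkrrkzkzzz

5

Sliding a length-3 window over the 28 characters (26 positions):
  position 1–3: zkr
  position 5–7: zkr
  position 10–12: zkr
  position 13–15: zkr
  position 19–21: zkr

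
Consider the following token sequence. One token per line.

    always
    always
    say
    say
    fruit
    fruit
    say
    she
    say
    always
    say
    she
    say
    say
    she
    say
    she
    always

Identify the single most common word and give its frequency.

Unigram frequencies (highest first):
  say: 8
  always: 4
  she: 4
  fruit: 2

"say", 8 times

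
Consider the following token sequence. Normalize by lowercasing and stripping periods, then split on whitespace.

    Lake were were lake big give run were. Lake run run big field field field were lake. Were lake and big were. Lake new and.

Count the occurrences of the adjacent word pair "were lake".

Scanning the 24 overlapping bigram windows for "were lake":
  position 3–4: were lake
  position 8–9: were lake
  position 16–17: were lake
  position 18–19: were lake
  position 22–23: were lake

5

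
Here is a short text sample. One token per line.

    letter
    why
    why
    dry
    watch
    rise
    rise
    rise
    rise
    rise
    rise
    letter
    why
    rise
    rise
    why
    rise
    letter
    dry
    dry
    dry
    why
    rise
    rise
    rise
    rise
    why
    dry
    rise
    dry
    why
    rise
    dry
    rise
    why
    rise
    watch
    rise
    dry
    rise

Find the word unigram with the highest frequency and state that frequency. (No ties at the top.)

Unigram frequencies (highest first):
  rise: 19
  why: 8
  dry: 8
  letter: 3
  watch: 2

"rise", 19 times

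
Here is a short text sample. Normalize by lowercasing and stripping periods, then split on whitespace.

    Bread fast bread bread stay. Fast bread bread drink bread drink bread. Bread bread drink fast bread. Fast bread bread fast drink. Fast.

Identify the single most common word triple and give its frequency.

Trigram frequencies (highest first):
  fast bread bread: 3
  bread fast bread: 2
  bread bread drink: 2
  bread drink bread: 2
  bread bread stay: 1
  bread stay fast: 1
  … (10 more, each ≤ 1)

"fast bread bread", 3 times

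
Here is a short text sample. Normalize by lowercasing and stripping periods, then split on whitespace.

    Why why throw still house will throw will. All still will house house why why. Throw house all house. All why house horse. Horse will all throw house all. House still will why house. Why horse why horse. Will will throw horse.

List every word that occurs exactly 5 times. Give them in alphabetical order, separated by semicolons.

all; horse; throw

Unigram counts meeting the condition (exactly 5 times):
  all: 5
  horse: 5
  throw: 5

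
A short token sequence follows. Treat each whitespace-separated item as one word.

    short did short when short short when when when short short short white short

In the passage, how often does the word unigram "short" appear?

Scanning the 14 tokens for "short":
  position 1: short
  position 3: short
  position 5: short
  position 6: short
  position 10: short
  position 11: short
  position 12: short
  position 14: short

8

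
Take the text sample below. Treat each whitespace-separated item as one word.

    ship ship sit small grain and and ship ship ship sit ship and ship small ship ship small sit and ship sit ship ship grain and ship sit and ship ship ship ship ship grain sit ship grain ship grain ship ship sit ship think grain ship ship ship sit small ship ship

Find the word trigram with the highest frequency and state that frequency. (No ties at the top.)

Trigram frequencies (highest first):
  ship ship ship: 5
  ship ship sit: 4
  ship sit ship: 3
  ship sit small: 2
  and ship ship: 2
  small ship ship: 2
  … (28 more, each ≤ 2)

"ship ship ship", 5 times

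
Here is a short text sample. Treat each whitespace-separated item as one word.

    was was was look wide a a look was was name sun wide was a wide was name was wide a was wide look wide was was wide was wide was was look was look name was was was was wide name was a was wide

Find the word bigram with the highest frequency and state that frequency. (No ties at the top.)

Bigram frequencies (highest first):
  was was: 8
  was wide: 6
  wide was: 5
  was look: 3
  name was: 3
  look wide: 2
  … (13 more, each ≤ 2)

"was was", 8 times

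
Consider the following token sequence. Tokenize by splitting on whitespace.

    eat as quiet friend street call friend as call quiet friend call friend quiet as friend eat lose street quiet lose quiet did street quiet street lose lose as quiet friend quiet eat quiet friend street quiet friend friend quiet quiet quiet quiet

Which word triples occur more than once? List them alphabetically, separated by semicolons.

Trigram counts meeting the condition (more than once):
  as quiet friend: 2
  quiet friend street: 2
  quiet quiet quiet: 2

as quiet friend; quiet friend street; quiet quiet quiet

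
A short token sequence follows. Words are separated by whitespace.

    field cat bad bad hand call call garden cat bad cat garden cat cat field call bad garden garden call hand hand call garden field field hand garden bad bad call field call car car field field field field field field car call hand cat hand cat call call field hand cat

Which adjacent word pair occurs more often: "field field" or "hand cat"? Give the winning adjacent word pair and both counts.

"field field": 6 occurrences
"hand cat": 3 occurrences

"field field" (6 vs 3)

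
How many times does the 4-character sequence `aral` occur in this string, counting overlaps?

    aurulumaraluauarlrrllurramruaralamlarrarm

2

Sliding a length-4 window over the 41 characters (38 positions):
  position 8–11: aral
  position 29–32: aral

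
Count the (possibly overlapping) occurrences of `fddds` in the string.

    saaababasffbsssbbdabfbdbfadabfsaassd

0

Sliding a length-5 window over the 36 characters (32 positions):
  (no match at any position)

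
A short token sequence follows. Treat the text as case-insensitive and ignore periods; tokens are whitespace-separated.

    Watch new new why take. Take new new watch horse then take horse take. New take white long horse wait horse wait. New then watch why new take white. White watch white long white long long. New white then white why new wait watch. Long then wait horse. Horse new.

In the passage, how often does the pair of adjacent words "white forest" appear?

Scanning the 49 overlapping bigram windows for "white forest":
  (none found)

0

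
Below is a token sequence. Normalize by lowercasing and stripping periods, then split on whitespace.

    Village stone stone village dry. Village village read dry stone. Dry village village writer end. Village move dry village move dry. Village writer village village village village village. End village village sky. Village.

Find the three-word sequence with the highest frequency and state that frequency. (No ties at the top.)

"village village village", 3 times

Trigram frequencies (highest first):
  village village village: 3
  dry village village: 2
  village move dry: 2
  move dry village: 2
  village stone stone: 1
  stone stone village: 1
  … (20 more, each ≤ 1)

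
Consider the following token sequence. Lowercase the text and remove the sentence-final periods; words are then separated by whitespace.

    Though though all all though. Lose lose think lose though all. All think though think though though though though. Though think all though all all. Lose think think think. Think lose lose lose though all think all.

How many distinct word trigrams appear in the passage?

29

37 tokens → 35 trigram windows in total.
Repeated trigrams (each contributes count−1 duplicates):
  though all all: 3
  though though though: 3
  lose though all: 2
  think think think: 2
6 duplicate windows → 35 − 6 = 29 distinct.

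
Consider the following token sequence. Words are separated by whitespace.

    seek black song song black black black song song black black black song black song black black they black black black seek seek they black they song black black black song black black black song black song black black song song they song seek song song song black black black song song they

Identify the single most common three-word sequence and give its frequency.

"song black black", 7 times

Trigram frequencies (highest first):
  song black black: 7
  black black black: 6
  black black song: 6
  black song black: 5
  black song song: 4
  song song black: 3
  … (18 more, each ≤ 2)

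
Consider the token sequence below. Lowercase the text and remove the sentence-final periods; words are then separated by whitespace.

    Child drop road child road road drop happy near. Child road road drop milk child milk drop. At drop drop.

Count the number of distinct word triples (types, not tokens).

20 tokens → 18 trigram windows in total.
Repeated trigrams (each contributes count−1 duplicates):
  child road road: 2
  road road drop: 2
2 duplicate windows → 18 − 2 = 16 distinct.

16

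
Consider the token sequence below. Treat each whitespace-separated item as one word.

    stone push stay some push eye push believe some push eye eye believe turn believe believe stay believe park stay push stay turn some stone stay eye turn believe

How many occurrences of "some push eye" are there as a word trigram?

2

Scanning the 27 overlapping trigram windows for "some push eye":
  position 4–6: some push eye
  position 9–11: some push eye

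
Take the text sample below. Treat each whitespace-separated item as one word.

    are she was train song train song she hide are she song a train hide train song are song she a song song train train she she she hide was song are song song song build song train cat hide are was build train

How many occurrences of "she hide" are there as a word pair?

2

Scanning the 43 overlapping bigram windows for "she hide":
  position 8–9: she hide
  position 28–29: she hide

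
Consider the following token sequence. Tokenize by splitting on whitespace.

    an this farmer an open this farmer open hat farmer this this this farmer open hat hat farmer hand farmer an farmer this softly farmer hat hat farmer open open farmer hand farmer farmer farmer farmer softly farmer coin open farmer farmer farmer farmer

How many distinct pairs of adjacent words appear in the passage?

23

44 tokens → 43 bigram windows in total.
Repeated bigrams (each contributes count−1 duplicates):
  farmer farmer: 6
  farmer open: 3
  hat farmer: 3
  this farmer: 3
  farmer an: 2
  farmer hand: 2
  farmer this: 2
  hand farmer: 2
  … (5 more repeated)
20 duplicate windows → 43 − 20 = 23 distinct.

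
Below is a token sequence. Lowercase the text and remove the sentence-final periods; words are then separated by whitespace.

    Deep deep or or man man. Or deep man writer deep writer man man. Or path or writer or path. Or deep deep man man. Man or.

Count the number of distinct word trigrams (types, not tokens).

22

27 tokens → 25 trigram windows in total.
Repeated trigrams (each contributes count−1 duplicates):
  man man or: 3
  or path or: 2
3 duplicate windows → 25 − 3 = 22 distinct.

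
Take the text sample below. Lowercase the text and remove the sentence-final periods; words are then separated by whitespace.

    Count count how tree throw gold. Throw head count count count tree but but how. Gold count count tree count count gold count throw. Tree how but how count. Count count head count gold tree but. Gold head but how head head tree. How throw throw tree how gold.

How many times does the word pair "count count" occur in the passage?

Scanning the 48 overlapping bigram windows for "count count":
  position 1–2: count count
  position 9–10: count count
  position 10–11: count count
  position 17–18: count count
  position 20–21: count count
  position 29–30: count count
  position 30–31: count count

7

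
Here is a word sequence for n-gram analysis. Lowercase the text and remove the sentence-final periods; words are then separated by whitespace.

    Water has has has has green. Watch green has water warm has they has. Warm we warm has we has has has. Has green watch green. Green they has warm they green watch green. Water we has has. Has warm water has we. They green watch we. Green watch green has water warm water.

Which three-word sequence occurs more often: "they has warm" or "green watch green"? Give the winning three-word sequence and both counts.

"green watch green" (4 vs 2)

"they has warm": 2 occurrences
"green watch green": 4 occurrences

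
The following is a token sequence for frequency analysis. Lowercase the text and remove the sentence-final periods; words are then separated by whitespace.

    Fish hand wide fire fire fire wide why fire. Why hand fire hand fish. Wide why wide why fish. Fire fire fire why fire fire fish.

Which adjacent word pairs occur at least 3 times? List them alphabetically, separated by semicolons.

fire fire; wide why

Bigram counts meeting the condition (at least 3 times):
  fire fire: 5
  wide why: 3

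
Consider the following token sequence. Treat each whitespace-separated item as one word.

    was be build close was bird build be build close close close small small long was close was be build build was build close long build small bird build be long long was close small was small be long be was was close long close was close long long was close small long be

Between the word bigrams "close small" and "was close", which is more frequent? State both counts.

"was close" (5 vs 3)

"close small": 3 occurrences
"was close": 5 occurrences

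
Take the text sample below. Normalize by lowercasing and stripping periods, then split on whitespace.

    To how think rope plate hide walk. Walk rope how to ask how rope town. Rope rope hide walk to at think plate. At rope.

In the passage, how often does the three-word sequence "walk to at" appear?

1

Scanning the 23 overlapping trigram windows for "walk to at":
  position 19–21: walk to at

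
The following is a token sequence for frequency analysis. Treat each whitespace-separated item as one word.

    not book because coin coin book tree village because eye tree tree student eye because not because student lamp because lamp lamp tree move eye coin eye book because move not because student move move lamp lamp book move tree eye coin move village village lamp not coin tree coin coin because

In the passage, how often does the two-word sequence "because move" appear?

1

Scanning the 51 overlapping bigram windows for "because move":
  position 29–30: because move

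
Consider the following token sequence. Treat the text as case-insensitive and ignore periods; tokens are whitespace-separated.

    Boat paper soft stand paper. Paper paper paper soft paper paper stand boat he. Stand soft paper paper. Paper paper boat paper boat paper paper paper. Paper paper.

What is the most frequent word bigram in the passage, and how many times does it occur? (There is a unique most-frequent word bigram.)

"paper paper", 11 times

Bigram frequencies (highest first):
  paper paper: 11
  boat paper: 3
  paper soft: 2
  soft paper: 2
  paper boat: 2
  soft stand: 1
  … (6 more, each ≤ 1)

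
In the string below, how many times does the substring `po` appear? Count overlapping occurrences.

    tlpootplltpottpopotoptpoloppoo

Sliding a length-2 window over the 30 characters (29 positions):
  position 3–4: po
  position 11–12: po
  position 15–16: po
  position 17–18: po
  position 23–24: po
  position 28–29: po

6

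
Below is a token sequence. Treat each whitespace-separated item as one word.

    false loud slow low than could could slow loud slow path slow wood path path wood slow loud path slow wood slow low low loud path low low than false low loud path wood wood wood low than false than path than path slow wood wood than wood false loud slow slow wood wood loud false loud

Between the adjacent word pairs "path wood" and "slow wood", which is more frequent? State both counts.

"slow wood" (4 vs 2)

"path wood": 2 occurrences
"slow wood": 4 occurrences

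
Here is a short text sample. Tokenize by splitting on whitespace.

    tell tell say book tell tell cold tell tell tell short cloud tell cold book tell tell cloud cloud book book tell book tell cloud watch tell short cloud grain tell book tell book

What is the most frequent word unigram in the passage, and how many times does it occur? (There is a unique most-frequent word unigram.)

"tell", 15 times

Unigram frequencies (highest first):
  tell: 15
  book: 7
  cloud: 5
  cold: 2
  short: 2
  say: 1
  … (2 more, each ≤ 1)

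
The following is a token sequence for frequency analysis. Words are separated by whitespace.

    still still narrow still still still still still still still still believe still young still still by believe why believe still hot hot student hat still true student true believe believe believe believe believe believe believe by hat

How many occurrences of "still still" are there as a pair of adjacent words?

9

Scanning the 37 overlapping bigram windows for "still still":
  position 1–2: still still
  position 4–5: still still
  position 5–6: still still
  position 6–7: still still
  position 7–8: still still
  position 8–9: still still
  position 9–10: still still
  position 10–11: still still
  position 15–16: still still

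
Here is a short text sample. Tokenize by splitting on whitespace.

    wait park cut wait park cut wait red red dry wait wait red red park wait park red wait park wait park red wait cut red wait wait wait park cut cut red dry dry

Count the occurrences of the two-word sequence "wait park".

Scanning the 34 overlapping bigram windows for "wait park":
  position 1–2: wait park
  position 4–5: wait park
  position 16–17: wait park
  position 19–20: wait park
  position 21–22: wait park
  position 29–30: wait park

6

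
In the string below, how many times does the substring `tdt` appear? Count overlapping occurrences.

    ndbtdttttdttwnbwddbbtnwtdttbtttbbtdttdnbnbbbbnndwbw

4

Sliding a length-3 window over the 51 characters (49 positions):
  position 4–6: tdt
  position 9–11: tdt
  position 24–26: tdt
  position 34–36: tdt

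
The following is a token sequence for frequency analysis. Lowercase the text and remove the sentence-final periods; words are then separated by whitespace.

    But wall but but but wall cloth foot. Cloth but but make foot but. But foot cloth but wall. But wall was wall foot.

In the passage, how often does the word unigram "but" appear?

10

Scanning the 24 tokens for "but":
  position 1: but
  position 3: but
  position 4: but
  position 5: but
  position 10: but
  position 11: but
  position 14: but
  position 15: but
  position 18: but
  position 20: but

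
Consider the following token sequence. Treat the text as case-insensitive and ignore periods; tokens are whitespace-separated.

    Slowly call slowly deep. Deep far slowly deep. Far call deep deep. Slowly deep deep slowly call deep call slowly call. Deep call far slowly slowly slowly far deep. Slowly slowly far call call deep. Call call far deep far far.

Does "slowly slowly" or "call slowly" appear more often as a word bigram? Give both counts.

"slowly slowly" (3 vs 2)

"slowly slowly": 3 occurrences
"call slowly": 2 occurrences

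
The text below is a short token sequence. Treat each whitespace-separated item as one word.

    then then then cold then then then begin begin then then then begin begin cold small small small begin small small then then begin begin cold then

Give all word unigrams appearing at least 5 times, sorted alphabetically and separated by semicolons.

Unigram counts meeting the condition (at least 5 times):
  begin: 7
  small: 5
  then: 12

begin; small; then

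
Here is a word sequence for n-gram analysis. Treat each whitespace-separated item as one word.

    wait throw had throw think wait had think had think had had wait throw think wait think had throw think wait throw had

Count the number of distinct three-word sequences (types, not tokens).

16

23 tokens → 21 trigram windows in total.
Repeated trigrams (each contributes count−1 duplicates):
  throw think wait: 3
  had think had: 2
  had throw think: 2
  wait throw had: 2
5 duplicate windows → 21 − 5 = 16 distinct.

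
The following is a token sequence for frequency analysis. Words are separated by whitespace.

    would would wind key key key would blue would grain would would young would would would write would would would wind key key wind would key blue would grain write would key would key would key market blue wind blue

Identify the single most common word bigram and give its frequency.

"would would", 6 times

Bigram frequencies (highest first):
  would would: 6
  would key: 4
  key key: 3
  key would: 3
  would wind: 2
  wind key: 2
  … (16 more, each ≤ 2)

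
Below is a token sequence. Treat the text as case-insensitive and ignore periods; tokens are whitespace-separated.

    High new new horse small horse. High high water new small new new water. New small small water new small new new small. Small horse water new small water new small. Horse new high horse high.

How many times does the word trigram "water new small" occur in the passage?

Scanning the 34 overlapping trigram windows for "water new small":
  position 9–11: water new small
  position 14–16: water new small
  position 18–20: water new small
  position 26–28: water new small
  position 29–31: water new small

5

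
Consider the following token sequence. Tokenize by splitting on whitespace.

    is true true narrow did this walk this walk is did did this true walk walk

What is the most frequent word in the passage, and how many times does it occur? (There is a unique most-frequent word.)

"walk", 4 times

Unigram frequencies (highest first):
  walk: 4
  true: 3
  did: 3
  this: 3
  is: 2
  narrow: 1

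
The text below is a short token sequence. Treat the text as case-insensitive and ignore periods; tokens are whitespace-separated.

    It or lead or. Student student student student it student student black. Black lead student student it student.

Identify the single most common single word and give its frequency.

"student", 9 times

Unigram frequencies (highest first):
  student: 9
  it: 3
  or: 2
  lead: 2
  black: 2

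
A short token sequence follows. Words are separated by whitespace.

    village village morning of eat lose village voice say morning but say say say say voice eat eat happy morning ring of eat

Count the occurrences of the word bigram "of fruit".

Scanning the 22 overlapping bigram windows for "of fruit":
  (none found)

0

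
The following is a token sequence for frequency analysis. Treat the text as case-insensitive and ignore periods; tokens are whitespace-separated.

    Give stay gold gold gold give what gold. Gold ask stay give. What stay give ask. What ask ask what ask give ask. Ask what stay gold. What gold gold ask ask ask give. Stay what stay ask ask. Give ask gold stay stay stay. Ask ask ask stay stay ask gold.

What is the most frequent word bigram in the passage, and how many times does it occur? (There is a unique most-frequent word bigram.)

Bigram frequencies (highest first):
  ask ask: 7
  gold gold: 4
  what stay: 3
  give ask: 3
  ask what: 3
  ask give: 3
  … (15 more, each ≤ 3)

"ask ask", 7 times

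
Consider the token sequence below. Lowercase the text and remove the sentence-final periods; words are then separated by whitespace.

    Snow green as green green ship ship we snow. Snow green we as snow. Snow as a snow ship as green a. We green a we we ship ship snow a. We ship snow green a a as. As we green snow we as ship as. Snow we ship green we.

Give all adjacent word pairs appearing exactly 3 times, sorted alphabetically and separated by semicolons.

Bigram counts meeting the condition (exactly 3 times):
  a we: 3
  green a: 3
  snow green: 3
  we ship: 3

a we; green a; snow green; we ship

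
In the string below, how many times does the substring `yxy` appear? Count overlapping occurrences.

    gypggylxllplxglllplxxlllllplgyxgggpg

Sliding a length-3 window over the 36 characters (34 positions):
  (no match at any position)

0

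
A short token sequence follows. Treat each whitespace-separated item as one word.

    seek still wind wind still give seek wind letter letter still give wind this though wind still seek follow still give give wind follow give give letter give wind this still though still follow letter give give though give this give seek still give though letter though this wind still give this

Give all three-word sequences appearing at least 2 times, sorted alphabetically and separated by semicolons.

give wind this; wind still give

Trigram counts meeting the condition (at least 2 times):
  give wind this: 2
  wind still give: 2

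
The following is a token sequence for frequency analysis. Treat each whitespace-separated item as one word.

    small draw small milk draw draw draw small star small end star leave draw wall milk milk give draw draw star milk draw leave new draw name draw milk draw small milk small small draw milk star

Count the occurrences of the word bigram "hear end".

0

Scanning the 36 overlapping bigram windows for "hear end":
  (none found)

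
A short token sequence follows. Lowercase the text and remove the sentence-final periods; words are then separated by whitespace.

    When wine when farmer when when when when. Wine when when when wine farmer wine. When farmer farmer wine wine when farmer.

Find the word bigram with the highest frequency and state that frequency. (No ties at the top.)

Bigram frequencies (highest first):
  when when: 5
  wine when: 4
  when wine: 3
  when farmer: 3
  farmer wine: 2
  farmer when: 1
  … (3 more, each ≤ 1)

"when when", 5 times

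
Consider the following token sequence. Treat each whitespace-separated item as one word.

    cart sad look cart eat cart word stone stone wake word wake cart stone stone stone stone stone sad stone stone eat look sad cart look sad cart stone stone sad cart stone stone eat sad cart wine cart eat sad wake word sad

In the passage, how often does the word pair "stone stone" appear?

8

Scanning the 43 overlapping bigram windows for "stone stone":
  position 8–9: stone stone
  position 14–15: stone stone
  position 15–16: stone stone
  position 16–17: stone stone
  position 17–18: stone stone
  position 20–21: stone stone
  position 29–30: stone stone
  position 33–34: stone stone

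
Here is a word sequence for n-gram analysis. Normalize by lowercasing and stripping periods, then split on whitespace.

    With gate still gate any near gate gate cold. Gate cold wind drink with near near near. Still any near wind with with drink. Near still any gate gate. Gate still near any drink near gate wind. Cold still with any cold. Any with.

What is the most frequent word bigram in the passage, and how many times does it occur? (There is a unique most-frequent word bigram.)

"gate gate", 3 times

Bigram frequencies (highest first):
  gate gate: 3
  gate still: 2
  any near: 2
  near gate: 2
  gate cold: 2
  near near: 2
  … (27 more, each ≤ 2)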